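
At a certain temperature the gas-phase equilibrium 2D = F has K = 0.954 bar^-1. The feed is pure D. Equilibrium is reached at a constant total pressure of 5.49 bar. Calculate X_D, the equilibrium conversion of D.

X = 0.787

Basis: 1 mol D initially; let X = conversion of D. Extent ξ = 0.5X.
Mole table: n_D = 1 − X; n_F = 0.5X.
Total moles n_T = 1 − 0.5X.
y_i = n_i/n_T, p_i = y_i·P. K = p_F / (p_D^2).
Equating to 0.954 bar^-1 and solving on 0 < X < 1: X = 0.787.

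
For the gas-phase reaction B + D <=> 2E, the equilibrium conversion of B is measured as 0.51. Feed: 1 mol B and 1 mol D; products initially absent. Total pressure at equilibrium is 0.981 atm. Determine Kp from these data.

Kp = 4.33

Basis: 1 mol B initially; let X = conversion of B. Extent ξ = X.
Moles: n_B = 1 − X; n_D = 1 − X; n_E = 2X.
Since Δν = 0, n_T = 2 throughout.
At X = 0.51: n_B = 0.49, n_D = 0.49, n_E = 1.02, n_T = 2.
p_i = (n_i/n_T)·P. Kp = p_E^2 / (p_B p_D) = 4.33.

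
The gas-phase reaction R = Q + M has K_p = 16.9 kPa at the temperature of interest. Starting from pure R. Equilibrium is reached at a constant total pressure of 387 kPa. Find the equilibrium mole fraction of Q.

y_Q = 0.170

Let X = conversion of R (basis 1 mol R); extent of reaction ξ = X.
Species balance: n_R = 1 − X; n_Q = X; n_M = X.
Summing: n_T = 1 + X.
Mole fractions y_i = n_i/n_T; K_p = p_Q p_M / (p_R) with p_i = y_i·P.
Setting this equal to 16.9 kPa and taking the physical root (0 < X < 1) gives X = 0.205.
Then n_Q = 0.205, n_T = 1.2, so y_Q = 0.170.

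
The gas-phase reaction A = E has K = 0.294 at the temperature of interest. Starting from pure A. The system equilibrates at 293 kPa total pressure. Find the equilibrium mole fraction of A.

y_A = 0.773

Let X = conversion of A (basis 1 mol A); extent of reaction ξ = X.
At extent ξ: n_A = 1 − X; n_E = X.
Since Δν = 0, n_T = 1 throughout.
y_i = n_i/n_T, p_i = y_i·P. K = p_E / (p_A).
Substituting and setting equal to 0.294 gives a polynomial in X; the root in (0,1) is X = 0.227.
Then n_A = 0.773, n_T = 1, so y_A = 0.773.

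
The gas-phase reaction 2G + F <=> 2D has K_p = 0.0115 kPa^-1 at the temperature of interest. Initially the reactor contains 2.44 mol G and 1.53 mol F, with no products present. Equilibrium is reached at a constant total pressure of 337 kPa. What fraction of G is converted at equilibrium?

X = 0.507

Let X = conversion of G (basis 2.44 mol G); extent of reaction ξ = 1.22X.
Species balance: n_G = 2.44 − 2.44X; n_F = 1.53 − 1.22X; n_D = 2.44X.
n_T = Σnᵢ = 3.97 − 1.22X.
Mole fractions y_i = n_i/n_T; K_p = p_D^2 / (p_G^2 p_F) with p_i = y_i·P.
Setting this equal to 0.0115 kPa^-1 and taking the physical root (0 < X < 1) gives X = 0.507.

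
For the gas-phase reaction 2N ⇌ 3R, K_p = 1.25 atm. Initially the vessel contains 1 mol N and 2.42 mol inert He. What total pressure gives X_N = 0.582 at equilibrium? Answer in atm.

Let X = conversion of N (basis 1 mol N); extent of reaction ξ = 0.5X.
Mole table: n_N = 1 − X; n_R = 1.5X; n_I = 2.42 (inert).
Total moles n_T = 3.42 + 0.5X.
K_p = p_R^3 / (p_N^2) with p_i = (n_i/n_T)·P.
At X = 0.582: the mole-fraction product g(X) = Π y_i^ν_i = 1.026. Since K_p = g(X)·P^{1}, P = (K_p/g)^(1/1) = (1.25/1.026)^(1/1) = 1.22 atm.

P = 1.22 atm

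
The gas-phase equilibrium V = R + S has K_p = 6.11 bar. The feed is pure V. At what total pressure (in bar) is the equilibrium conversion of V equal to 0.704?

P = 6.22 bar

Basis: 1 mol V initially; let X = conversion of V. Extent ξ = X.
Moles: n_V = 1 − X; n_R = X; n_S = X.
Total moles n_T = 1 + X.
K_p = p_R p_S / (p_V) with p_i = (n_i/n_T)·P.
At X = 0.704: the mole-fraction product g(X) = Π y_i^ν_i = 0.9826. Since K_p = g(X)·P^{1}, P = (K_p/g)^(1/1) = (6.11/0.9826)^(1/1) = 6.22 bar.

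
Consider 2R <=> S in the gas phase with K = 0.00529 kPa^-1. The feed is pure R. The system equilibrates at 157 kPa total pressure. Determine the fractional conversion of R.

Basis: 1 mol R initially; let X = conversion of R. Extent ξ = 0.5X.
Species balance: n_R = 1 − X; n_S = 0.5X.
Summing: n_T = 1 − 0.5X.
y_i = n_i/n_T, p_i = y_i·P. K = p_S / (p_R^2).
Equating to 0.00529 kPa^-1 and solving on 0 < X < 1: X = 0.519.

X = 0.519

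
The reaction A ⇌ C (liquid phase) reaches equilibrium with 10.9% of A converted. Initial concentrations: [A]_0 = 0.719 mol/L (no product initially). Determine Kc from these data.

Let X = conversion of A.
Concentrations: [A] = 0.719 − 0.719X; [C] = 0.719X.
At X = 0.109: [A] = 0.641, [C] = 0.0784.
Kc = [C] / ([A]) = 0.122.

Kc = 0.122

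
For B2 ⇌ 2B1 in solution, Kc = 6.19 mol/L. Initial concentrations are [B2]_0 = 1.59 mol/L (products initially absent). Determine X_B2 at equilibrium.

Let X = conversion of B2; extent ξ = 1.59·X mol/L.
Concentrations: [B2] = 1.59 − 1.59X; [B1] = 3.18X.
Kc = [B1]^2 / ([B2]).
This equals 6.19 at X = 0.613 (the root in 0 < X < 1).

X = 0.613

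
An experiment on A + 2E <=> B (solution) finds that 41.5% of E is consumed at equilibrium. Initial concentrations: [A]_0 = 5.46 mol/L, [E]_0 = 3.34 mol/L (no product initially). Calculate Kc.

Kc = 0.0381 (mol/L)^-2

Let X = conversion of E.
Concentrations: [A] = 5.46 − 1.67X; [E] = 3.34 − 3.34X; [B] = 1.67X.
At X = 0.415: [A] = 4.77, [E] = 1.95, [B] = 0.693.
Kc = [B] / ([A] [E]^2) = 0.0381 (mol/L)^-2.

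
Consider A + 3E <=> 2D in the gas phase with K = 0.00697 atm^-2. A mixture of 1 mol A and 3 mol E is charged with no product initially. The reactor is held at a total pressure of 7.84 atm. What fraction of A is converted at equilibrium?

Let X = conversion of A (basis 1 mol A); extent of reaction ξ = X.
Species balance: n_A = 1 − X; n_E = 3 − 3X; n_D = 2X.
n_T = Σnᵢ = 4 − 2X.
y_i = n_i/n_T, p_i = y_i·P. K = p_D^2 / (p_A p_E^3).
Substituting and setting equal to 0.00697 atm^-2 gives a polynomial in X; the root in (0,1) is X = 0.265.

X = 0.265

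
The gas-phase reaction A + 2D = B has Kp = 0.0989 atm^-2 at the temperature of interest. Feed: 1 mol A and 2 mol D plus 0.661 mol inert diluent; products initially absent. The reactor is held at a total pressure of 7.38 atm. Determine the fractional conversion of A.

Take 1 mol A as basis and let X be its fractional conversion, so ξ = X.
At extent ξ: n_A = 1 − X; n_D = 2 − 2X; n_B = X; n_I = 0.661 (inert).
Total moles n_T = 3.66 − 2X.
Mole fractions y_i = n_i/n_T; Kp = p_B / (p_A p_D^2) with p_i = y_i·P.
Substituting and setting equal to 0.0989 atm^-2 gives a polynomial in X; the root in (0,1) is X = 0.457.

X = 0.457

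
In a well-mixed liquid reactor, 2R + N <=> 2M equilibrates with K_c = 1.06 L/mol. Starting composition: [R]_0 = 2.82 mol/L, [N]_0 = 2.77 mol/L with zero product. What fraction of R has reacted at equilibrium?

X = 0.589

Let X = conversion of R; extent ξ = 2.82X/2 mol/L.
Concentrations: [R] = 2.82 − 2.82X; [N] = 2.77 − 1.41X; [M] = 2.82X.
K_c = [M]^2 / ([R]^2 [N]).
This equals 1.06 at X = 0.589 (the root in 0 < X < 1).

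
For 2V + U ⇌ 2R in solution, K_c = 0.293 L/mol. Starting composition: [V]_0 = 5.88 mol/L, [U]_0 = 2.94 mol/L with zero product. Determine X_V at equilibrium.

X = 0.415

Let X = conversion of V; extent ξ = 5.88X/2 mol/L.
Concentrations: [V] = 5.88 − 5.88X; [U] = 2.94 − 2.94X; [R] = 5.88X.
K_c = [R]^2 / ([V]^2 [U]).
Setting equal to 0.293 and solving for X on (0,1) gives X = 0.415.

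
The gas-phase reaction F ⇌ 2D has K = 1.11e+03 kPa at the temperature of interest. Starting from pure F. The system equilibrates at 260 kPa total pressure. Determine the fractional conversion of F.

X = 0.719

Let X = conversion of F (basis 1 mol F); extent of reaction ξ = X.
Moles: n_F = 1 − X; n_D = 2X.
Total moles n_T = 1 + X.
Mole fractions y_i = n_i/n_T; K = p_D^2 / (p_F) with p_i = y_i·P.
This yields a degree-2 equation in X; solving on (0,1), X = 0.719.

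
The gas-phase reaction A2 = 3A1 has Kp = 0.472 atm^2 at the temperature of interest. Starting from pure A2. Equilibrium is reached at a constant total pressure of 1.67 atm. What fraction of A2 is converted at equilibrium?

X = 0.216

Take 1 mol A2 as basis and let X be its fractional conversion, so ξ = X.
At extent ξ: n_A2 = 1 − X; n_A1 = 3X.
Total moles n_T = 1 + 2X.
y_i = n_i/n_T, p_i = y_i·P. Kp = p_A1^3 / (p_A2).
Setting this equal to 0.472 atm^2 and taking the physical root (0 < X < 1) gives X = 0.216.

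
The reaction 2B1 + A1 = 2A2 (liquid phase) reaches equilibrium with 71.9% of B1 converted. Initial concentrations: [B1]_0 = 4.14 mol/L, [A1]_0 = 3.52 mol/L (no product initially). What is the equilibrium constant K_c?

K_c = 3.22 L/mol

Let X = conversion of B1.
Concentrations: [B1] = 4.14 − 4.14X; [A1] = 3.52 − 2.07X; [A2] = 4.14X.
At X = 0.719: [B1] = 1.16, [A1] = 2.03, [A2] = 2.98.
K_c = [A2]^2 / ([B1]^2 [A1]) = 3.22 L/mol.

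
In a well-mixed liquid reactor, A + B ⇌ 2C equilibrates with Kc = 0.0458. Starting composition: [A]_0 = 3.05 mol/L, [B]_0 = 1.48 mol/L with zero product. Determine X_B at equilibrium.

Let X = conversion of B; extent ξ = 1.48·X mol/L.
Concentrations: [A] = 3.05 − 1.48X; [B] = 1.48 − 1.48X; [C] = 2.96X.
Kc = [C]^2 / ([A] [B]).
This equals 0.0458 at X = 0.138 (the root in 0 < X < 1).

X = 0.138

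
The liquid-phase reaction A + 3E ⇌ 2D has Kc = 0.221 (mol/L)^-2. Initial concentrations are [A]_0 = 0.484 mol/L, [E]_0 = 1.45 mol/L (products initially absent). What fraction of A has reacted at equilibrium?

Let X = conversion of A; extent ξ = 0.484·X mol/L.
Concentrations: [A] = 0.484 − 0.484X; [E] = 1.45 − 1.45X; [D] = 0.968X.
Kc = [D]^2 / ([A] [E]^3).
Equating to 0.221 (mol/L)^-2: the physical root is X = 0.294.

X = 0.294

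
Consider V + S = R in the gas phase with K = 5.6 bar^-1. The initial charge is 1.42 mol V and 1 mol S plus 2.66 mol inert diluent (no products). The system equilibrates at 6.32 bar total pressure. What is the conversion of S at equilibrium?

Basis: 1 mol S initially; let X = conversion of S. Extent ξ = X.
Species balance: n_V = 1.42 − X; n_S = 1 − X; n_R = X; n_I = 2.66 (inert).
n_T = Σnᵢ = 5.08 − X.
y_i = n_i/n_T, p_i = y_i·P. K = p_R / (p_V p_S).
Equating to 5.6 bar^-1 and solving on 0 < X < 1: X = 0.831.

X = 0.831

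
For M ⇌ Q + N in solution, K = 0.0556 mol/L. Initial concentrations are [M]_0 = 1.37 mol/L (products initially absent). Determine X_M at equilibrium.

Let X = conversion of M; extent ξ = 1.37·X mol/L.
Concentrations: [M] = 1.37 − 1.37X; [Q] = 1.37X; [N] = 1.37X.
K = [Q] [N] / ([M]).
Equating to 0.0556 mol/L: the physical root is X = 0.182.

X = 0.182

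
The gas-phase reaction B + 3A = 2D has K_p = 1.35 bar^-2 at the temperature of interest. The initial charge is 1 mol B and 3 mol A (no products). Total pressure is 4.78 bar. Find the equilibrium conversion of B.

X = 0.651

Take 1 mol B as basis and let X be its fractional conversion, so ξ = X.
Moles: n_B = 1 − X; n_A = 3 − 3X; n_D = 2X.
n_T = Σnᵢ = 4 − 2X.
With p_i = (n_i/n_T)P, K_p = p_D^2 / (p_B p_A^3).
Setting this equal to 1.35 bar^-2 and taking the physical root (0 < X < 1) gives X = 0.651.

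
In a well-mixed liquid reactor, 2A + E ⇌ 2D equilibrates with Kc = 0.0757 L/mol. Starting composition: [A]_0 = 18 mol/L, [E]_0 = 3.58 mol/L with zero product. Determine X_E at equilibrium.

X = 0.614

Let X = conversion of E; extent ξ = 3.58·X mol/L.
Concentrations: [A] = 18 − 7.16X; [E] = 3.58 − 3.58X; [D] = 7.16X.
Kc = [D]^2 / ([A]^2 [E]).
Solving Kc = 0.0757 for X ∈ (0,1): X = 0.614.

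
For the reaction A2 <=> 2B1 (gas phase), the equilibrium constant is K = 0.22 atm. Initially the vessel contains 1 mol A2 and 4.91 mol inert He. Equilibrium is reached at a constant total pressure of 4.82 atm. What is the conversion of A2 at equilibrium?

X = 0.232

Take 1 mol A2 as basis and let X be its fractional conversion, so ξ = X.
At extent ξ: n_A2 = 1 − X; n_B1 = 2X; n_I = 4.91 (inert).
Summing: n_T = 5.91 + X.
Mole fractions y_i = n_i/n_T; K = p_B1^2 / (p_A2) with p_i = y_i·P.
Equating to 0.22 atm and solving on 0 < X < 1: X = 0.232.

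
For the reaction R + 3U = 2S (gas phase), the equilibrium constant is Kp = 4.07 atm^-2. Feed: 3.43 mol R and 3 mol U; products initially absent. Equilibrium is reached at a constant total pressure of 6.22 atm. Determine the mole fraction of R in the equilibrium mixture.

Basis: 3 mol U initially; let X = conversion of U. Extent ξ = X.
Moles: n_R = 3.43 − X; n_U = 3 − 3X; n_S = 2X.
n_T = Σnᵢ = 6.43 − 2X.
With p_i = (n_i/n_T)P, Kp = p_S^2 / (p_R p_U^3).
This yields a degree-4 equation in X; solving on (0,1), X = 0.823.
Then n_R = 2.61, n_T = 4.78, so y_R = 0.545.

y_R = 0.545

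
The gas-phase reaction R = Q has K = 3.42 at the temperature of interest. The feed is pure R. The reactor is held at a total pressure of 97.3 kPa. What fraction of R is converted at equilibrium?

Basis: 1 mol R initially; let X = conversion of R. Extent ξ = X.
At extent ξ: n_R = 1 − X; n_Q = X.
Since Δν = 0, n_T = 1 throughout.
Mole fractions y_i = n_i/n_T; K = p_Q / (p_R) with p_i = y_i·P.
This yields a degree-1 equation in X; solving on (0,1), X = 0.774.

X = 0.774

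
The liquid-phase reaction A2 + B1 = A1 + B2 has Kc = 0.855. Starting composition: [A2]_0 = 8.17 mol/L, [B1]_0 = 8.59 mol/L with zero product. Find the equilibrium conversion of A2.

X = 0.492

Let X = conversion of A2; extent ξ = 8.17·X mol/L.
Concentrations: [A2] = 8.17 − 8.17X; [B1] = 8.59 − 8.17X; [A1] = 8.17X; [B2] = 8.17X.
Kc = [A1] [B2] / ([A2] [B1]).
Setting equal to 0.855 and solving for X on (0,1) gives X = 0.492.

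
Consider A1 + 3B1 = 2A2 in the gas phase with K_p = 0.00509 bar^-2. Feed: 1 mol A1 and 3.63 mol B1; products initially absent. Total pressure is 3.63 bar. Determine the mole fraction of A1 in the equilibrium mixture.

y_A1 = 0.196

Let X = conversion of A1 (basis 1 mol A1); extent of reaction ξ = X.
Species balance: n_A1 = 1 − X; n_B1 = 3.63 − 3X; n_A2 = 2X.
Summing: n_T = 4.63 − 2X.
Mole fractions y_i = n_i/n_T; K_p = p_A2^2 / (p_A1 p_B1^3) with p_i = y_i·P.
This yields a degree-4 equation in X; solving on (0,1), X = 0.155.
Then n_A1 = 0.845, n_T = 4.32, so y_A1 = 0.196.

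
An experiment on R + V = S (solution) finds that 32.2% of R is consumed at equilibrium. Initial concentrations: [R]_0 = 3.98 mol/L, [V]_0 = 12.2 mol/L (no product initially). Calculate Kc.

Kc = 0.0435 L/mol

Let X = conversion of R.
Concentrations: [R] = 3.98 − 3.98X; [V] = 12.2 − 3.98X; [S] = 3.98X.
At X = 0.322: [R] = 2.7, [V] = 10.9, [S] = 1.28.
Kc = [S] / ([R] [V]) = 0.0435 L/mol.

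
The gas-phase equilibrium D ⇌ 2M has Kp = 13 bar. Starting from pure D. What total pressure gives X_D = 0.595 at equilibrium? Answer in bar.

Take 1 mol D as basis and let X be its fractional conversion, so ξ = X.
Species balance: n_D = 1 − X; n_M = 2X.
n_T = Σnᵢ = 1 + X.
Kp = p_M^2 / (p_D) with p_i = (n_i/n_T)·P.
At X = 0.595: the mole-fraction product g(X) = Π y_i^ν_i = 2.192. Since Kp = g(X)·P^{1}, P = (Kp/g)^(1/1) = (13/2.192)^(1/1) = 5.93 bar.

P = 5.93 bar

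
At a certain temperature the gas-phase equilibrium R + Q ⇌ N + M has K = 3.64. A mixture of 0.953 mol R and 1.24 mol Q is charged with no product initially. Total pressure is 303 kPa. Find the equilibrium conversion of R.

Let X = conversion of R (basis 0.953 mol R); extent of reaction ξ = 0.953X.
Mole table: n_R = 0.953 − 0.953X; n_Q = 1.24 − 0.953X; n_N = 0.953X; n_M = 0.953X.
n_T stays at 2.19 (no change in mole number).
With p_i = (n_i/n_T)P, K = p_N p_M / (p_R p_Q).
Equating to 3.64 and solving on 0 < X < 1: X = 0.736.

X = 0.736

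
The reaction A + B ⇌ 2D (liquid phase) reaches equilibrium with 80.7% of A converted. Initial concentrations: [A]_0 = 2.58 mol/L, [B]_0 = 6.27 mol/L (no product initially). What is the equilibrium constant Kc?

Let X = conversion of A.
Concentrations: [A] = 2.58 − 2.58X; [B] = 6.27 − 2.58X; [D] = 5.16X.
At X = 0.807: [A] = 0.498, [B] = 4.19, [D] = 4.16.
Kc = [D]^2 / ([A] [B]) = 8.32.

Kc = 8.32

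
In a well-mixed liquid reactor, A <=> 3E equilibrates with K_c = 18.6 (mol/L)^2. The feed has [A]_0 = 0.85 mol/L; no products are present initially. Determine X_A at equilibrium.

X = 0.676

Let X = conversion of A; extent ξ = 0.85·X mol/L.
Concentrations: [A] = 0.85 − 0.85X; [E] = 2.55X.
K_c = [E]^3 / ([A]).
This equals 18.6 at X = 0.676 (the root in 0 < X < 1).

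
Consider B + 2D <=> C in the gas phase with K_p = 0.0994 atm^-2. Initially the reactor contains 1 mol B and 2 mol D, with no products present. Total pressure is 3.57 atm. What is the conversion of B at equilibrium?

Basis: 1 mol B initially; let X = conversion of B. Extent ξ = X.
Species balance: n_B = 1 − X; n_D = 2 − 2X; n_C = X.
n_T = Σnᵢ = 3 − 2X.
Mole fractions y_i = n_i/n_T; K_p = p_C / (p_B p_D^2) with p_i = y_i·P.
Substituting and setting equal to 0.0994 atm^-2 gives a polynomial in X; the root in (0,1) is X = 0.301.

X = 0.301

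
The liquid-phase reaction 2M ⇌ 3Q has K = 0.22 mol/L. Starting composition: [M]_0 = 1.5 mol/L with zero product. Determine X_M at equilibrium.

X = 0.282

Let X = conversion of M; extent ξ = 1.5X/2 mol/L.
Concentrations: [M] = 1.5 − 1.5X; [Q] = 2.25X.
K = [Q]^3 / ([M]^2).
Setting equal to 0.22 and solving for X on (0,1) gives X = 0.282.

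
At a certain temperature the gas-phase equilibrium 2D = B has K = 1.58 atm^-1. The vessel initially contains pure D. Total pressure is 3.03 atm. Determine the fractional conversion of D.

Take 1 mol D as basis and let X be its fractional conversion, so ξ = 0.5X.
Mole table: n_D = 1 − X; n_B = 0.5X.
n_T = Σnᵢ = 1 − 0.5X.
With p_i = (n_i/n_T)P, K = p_B / (p_D^2).
Substituting and setting equal to 1.58 atm^-1 gives a polynomial in X; the root in (0,1) is X = 0.777.

X = 0.777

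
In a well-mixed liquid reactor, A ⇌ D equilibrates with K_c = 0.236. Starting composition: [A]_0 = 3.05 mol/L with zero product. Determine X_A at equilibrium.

X = 0.191

Let X = conversion of A; extent ξ = 3.05·X mol/L.
Concentrations: [A] = 3.05 − 3.05X; [D] = 3.05X.
K_c = [D] / ([A]).
Solving K_c = 0.236 for X ∈ (0,1): X = 0.191.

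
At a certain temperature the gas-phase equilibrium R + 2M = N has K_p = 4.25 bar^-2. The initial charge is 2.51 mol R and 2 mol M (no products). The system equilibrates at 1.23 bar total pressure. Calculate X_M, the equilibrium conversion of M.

X = 0.629

Take 2 mol M as basis and let X be its fractional conversion, so ξ = X.
Species balance: n_R = 2.51 − X; n_M = 2 − 2X; n_N = X.
Total moles n_T = 4.51 − 2X.
Mole fractions y_i = n_i/n_T; K_p = p_N / (p_R p_M^2) with p_i = y_i·P.
Substituting and setting equal to 4.25 bar^-2 gives a polynomial in X; the root in (0,1) is X = 0.629.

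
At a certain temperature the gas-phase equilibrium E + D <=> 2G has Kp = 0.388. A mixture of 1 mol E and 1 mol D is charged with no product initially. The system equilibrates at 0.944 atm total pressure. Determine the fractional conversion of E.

X = 0.237

Let X = conversion of E (basis 1 mol E); extent of reaction ξ = X.
Species balance: n_E = 1 − X; n_D = 1 − X; n_G = 2X.
n_T stays at 2 (no change in mole number).
With p_i = (n_i/n_T)P, Kp = p_G^2 / (p_E p_D).
This yields a degree-2 equation in X; solving on (0,1), X = 0.237.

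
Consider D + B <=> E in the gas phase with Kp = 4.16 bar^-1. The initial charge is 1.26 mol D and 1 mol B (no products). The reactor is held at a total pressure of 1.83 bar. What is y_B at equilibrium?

Basis: 1 mol B initially; let X = conversion of B. Extent ξ = X.
Moles: n_D = 1.26 − X; n_B = 1 − X; n_E = X.
Total moles n_T = 2.26 − X.
y_i = n_i/n_T, p_i = y_i·P. Kp = p_E / (p_D p_B).
Setting this equal to 4.16 bar^-1 and taking the physical root (0 < X < 1) gives X = 0.726.
Then n_B = 0.274, n_T = 1.53, so y_B = 0.179.

y_B = 0.179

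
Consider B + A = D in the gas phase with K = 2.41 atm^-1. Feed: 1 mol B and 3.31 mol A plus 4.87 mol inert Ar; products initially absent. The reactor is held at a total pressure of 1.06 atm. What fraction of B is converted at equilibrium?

X = 0.455

Let X = conversion of B (basis 1 mol B); extent of reaction ξ = X.
Moles: n_B = 1 − X; n_A = 3.31 − X; n_D = X; n_I = 4.87 (inert).
n_T = Σnᵢ = 9.18 − X.
Mole fractions y_i = n_i/n_T; K = p_D / (p_B p_A) with p_i = y_i·P.
Substituting and setting equal to 2.41 atm^-1 gives a polynomial in X; the root in (0,1) is X = 0.455.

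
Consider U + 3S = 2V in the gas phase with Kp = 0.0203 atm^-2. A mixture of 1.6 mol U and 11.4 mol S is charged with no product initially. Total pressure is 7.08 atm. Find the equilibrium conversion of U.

Take 1.6 mol U as basis and let X be its fractional conversion, so ξ = 1.6X.
Mole table: n_U = 1.6 − 1.6X; n_S = 11.4 − 4.8X; n_V = 3.2X.
Summing: n_T = 13 − 3.2X.
Mole fractions y_i = n_i/n_T; Kp = p_V^2 / (p_U p_S^3) with p_i = y_i·P.
Setting this equal to 0.0203 atm^-2 and taking the physical root (0 < X < 1) gives X = 0.583.

X = 0.583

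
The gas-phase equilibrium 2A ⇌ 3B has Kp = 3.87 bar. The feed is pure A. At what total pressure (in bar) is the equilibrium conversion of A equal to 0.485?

P = 3.31 bar

Let X = conversion of A (basis 1 mol A); extent of reaction ξ = 0.5X.
Species balance: n_A = 1 − X; n_B = 1.5X.
n_T = Σnᵢ = 1 + 0.5X.
Kp = p_B^3 / (p_A^2) with p_i = (n_i/n_T)·P.
At X = 0.485: the mole-fraction product g(X) = Π y_i^ν_i = 1.168. Since Kp = g(X)·P^{1}, P = (Kp/g)^(1/1) = (3.87/1.168)^(1/1) = 3.31 bar.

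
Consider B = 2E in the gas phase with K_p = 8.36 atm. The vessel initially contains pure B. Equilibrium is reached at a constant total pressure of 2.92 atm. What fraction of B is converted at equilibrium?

Basis: 1 mol B initially; let X = conversion of B. Extent ξ = X.
Moles: n_B = 1 − X; n_E = 2X.
Summing: n_T = 1 + X.
Mole fractions y_i = n_i/n_T; K_p = p_E^2 / (p_B) with p_i = y_i·P.
This yields a degree-2 equation in X; solving on (0,1), X = 0.646.

X = 0.646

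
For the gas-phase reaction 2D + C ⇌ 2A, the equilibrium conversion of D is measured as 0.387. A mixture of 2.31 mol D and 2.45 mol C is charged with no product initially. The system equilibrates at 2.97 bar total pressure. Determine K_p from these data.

K_p = 0.289 bar^-1

Take 2.31 mol D as basis and let X be its fractional conversion, so ξ = 1.16X.
Moles: n_D = 2.31 − 2.31X; n_C = 2.45 − 1.16X; n_A = 2.31X.
n_T = Σnᵢ = 4.76 − 1.16X.
At X = 0.387: n_D = 1.42, n_C = 2, n_A = 0.894, n_T = 4.31.
p_i = (n_i/n_T)·P. K_p = p_A^2 / (p_D^2 p_C) = 0.289 bar^-1.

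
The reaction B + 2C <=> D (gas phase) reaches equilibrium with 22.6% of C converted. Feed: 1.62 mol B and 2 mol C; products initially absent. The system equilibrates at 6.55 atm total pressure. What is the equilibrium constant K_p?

Take 2 mol C as basis and let X be its fractional conversion, so ξ = X.
Moles: n_B = 1.62 − X; n_C = 2 − 2X; n_D = X.
Summing: n_T = 3.62 − 2X.
At X = 0.226: n_B = 1.39, n_C = 1.55, n_D = 0.226, n_T = 3.17.
p_i = (n_i/n_T)·P. K_p = p_D / (p_B p_C^2) = 0.0158 atm^-2.

K_p = 0.0158 atm^-2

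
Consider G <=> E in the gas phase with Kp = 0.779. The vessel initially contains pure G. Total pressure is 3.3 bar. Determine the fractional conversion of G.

X = 0.438

Basis: 1 mol G initially; let X = conversion of G. Extent ξ = X.
Moles: n_G = 1 − X; n_E = X.
Since Δν = 0, n_T = 1 throughout.
y_i = n_i/n_T, p_i = y_i·P. Kp = p_E / (p_G).
Equating to 0.779 and solving on 0 < X < 1: X = 0.438.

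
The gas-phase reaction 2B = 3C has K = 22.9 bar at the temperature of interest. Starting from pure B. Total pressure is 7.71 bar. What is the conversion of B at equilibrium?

Take 1 mol B as basis and let X be its fractional conversion, so ξ = 0.5X.
Species balance: n_B = 1 − X; n_C = 1.5X.
Total moles n_T = 1 + 0.5X.
y_i = n_i/n_T, p_i = y_i·P. K = p_C^3 / (p_B^2).
Substituting and setting equal to 22.9 bar gives a polynomial in X; the root in (0,1) is X = 0.583.

X = 0.583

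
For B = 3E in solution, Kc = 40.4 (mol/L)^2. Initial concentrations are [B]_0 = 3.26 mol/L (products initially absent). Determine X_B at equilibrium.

Let X = conversion of B; extent ξ = 3.26·X mol/L.
Concentrations: [B] = 3.26 − 3.26X; [E] = 9.78X.
Kc = [E]^3 / ([B]).
This equals 40.4 at X = 0.431 (the root in 0 < X < 1).

X = 0.431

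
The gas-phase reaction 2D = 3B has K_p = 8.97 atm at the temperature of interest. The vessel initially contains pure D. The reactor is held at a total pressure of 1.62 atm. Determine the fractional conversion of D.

X = 0.647

Let X = conversion of D (basis 1 mol D); extent of reaction ξ = 0.5X.
Moles: n_D = 1 − X; n_B = 1.5X.
Total moles n_T = 1 + 0.5X.
With p_i = (n_i/n_T)P, K_p = p_B^3 / (p_D^2).
This yields a degree-3 equation in X; solving on (0,1), X = 0.647.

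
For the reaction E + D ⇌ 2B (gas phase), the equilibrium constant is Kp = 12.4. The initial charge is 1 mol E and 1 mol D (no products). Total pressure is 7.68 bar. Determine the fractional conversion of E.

Take 1 mol E as basis and let X be its fractional conversion, so ξ = X.
At extent ξ: n_E = 1 − X; n_D = 1 − X; n_B = 2X.
Total moles n_T = 2 (Δν = 0, constant).
With p_i = (n_i/n_T)P, Kp = p_B^2 / (p_E p_D).
Setting this equal to 12.4 and taking the physical root (0 < X < 1) gives X = 0.638.

X = 0.638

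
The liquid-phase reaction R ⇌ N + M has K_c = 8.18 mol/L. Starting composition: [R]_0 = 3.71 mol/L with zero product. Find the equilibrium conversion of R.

X = 0.747

Let X = conversion of R; extent ξ = 3.71·X mol/L.
Concentrations: [R] = 3.71 − 3.71X; [N] = 3.71X; [M] = 3.71X.
K_c = [N] [M] / ([R]).
This equals 8.18 at X = 0.747 (the root in 0 < X < 1).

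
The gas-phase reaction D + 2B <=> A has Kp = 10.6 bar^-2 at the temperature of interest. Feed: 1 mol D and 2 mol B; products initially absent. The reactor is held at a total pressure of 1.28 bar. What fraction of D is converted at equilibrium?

X = 0.705

Take 1 mol D as basis and let X be its fractional conversion, so ξ = X.
At extent ξ: n_D = 1 − X; n_B = 2 − 2X; n_A = X.
Total moles n_T = 3 − 2X.
With p_i = (n_i/n_T)P, Kp = p_A / (p_D p_B^2).
Setting this equal to 10.6 bar^-2 and taking the physical root (0 < X < 1) gives X = 0.705.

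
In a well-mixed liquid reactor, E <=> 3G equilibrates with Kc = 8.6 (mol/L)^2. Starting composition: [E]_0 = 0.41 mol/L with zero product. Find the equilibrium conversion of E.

X = 0.764

Let X = conversion of E; extent ξ = 0.41·X mol/L.
Concentrations: [E] = 0.41 − 0.41X; [G] = 1.23X.
Kc = [G]^3 / ([E]).
This equals 8.6 at X = 0.764 (the root in 0 < X < 1).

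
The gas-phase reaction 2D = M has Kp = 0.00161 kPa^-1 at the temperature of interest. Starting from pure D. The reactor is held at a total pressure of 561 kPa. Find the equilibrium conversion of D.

X = 0.534

Basis: 1 mol D initially; let X = conversion of D. Extent ξ = 0.5X.
Species balance: n_D = 1 − X; n_M = 0.5X.
Summing: n_T = 1 − 0.5X.
With p_i = (n_i/n_T)P, Kp = p_M / (p_D^2).
Equating to 0.00161 kPa^-1 and solving on 0 < X < 1: X = 0.534.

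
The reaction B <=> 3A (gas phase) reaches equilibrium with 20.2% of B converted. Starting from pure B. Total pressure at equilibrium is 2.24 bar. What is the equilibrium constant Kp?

Kp = 0.71 bar^2

Let X = conversion of B (basis 1 mol B); extent of reaction ξ = X.
Species balance: n_B = 1 − X; n_A = 3X.
Summing: n_T = 1 + 2X.
At X = 0.202: n_B = 0.798, n_A = 0.606, n_T = 1.4.
p_i = (n_i/n_T)·P. Kp = p_A^3 / (p_B) = 0.71 bar^2.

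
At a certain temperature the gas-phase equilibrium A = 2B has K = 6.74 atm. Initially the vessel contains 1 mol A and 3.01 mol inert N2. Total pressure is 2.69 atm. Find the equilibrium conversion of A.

X = 0.792

Basis: 1 mol A initially; let X = conversion of A. Extent ξ = X.
Moles: n_A = 1 − X; n_B = 2X; n_I = 3.01 (inert).
n_T = Σnᵢ = 4.01 + X.
Mole fractions y_i = n_i/n_T; K = p_B^2 / (p_A) with p_i = y_i·P.
Equating to 6.74 atm and solving on 0 < X < 1: X = 0.792.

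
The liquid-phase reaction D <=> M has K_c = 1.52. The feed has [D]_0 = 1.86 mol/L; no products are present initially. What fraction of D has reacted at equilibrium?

Let X = conversion of D; extent ξ = 1.86·X mol/L.
Concentrations: [D] = 1.86 − 1.86X; [M] = 1.86X.
K_c = [M] / ([D]).
Solving K_c = 1.52 for X ∈ (0,1): X = 0.603.

X = 0.603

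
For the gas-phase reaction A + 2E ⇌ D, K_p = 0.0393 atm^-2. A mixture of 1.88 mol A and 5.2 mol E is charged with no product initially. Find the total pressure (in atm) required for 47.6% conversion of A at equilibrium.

Basis: 1.88 mol A initially; let X = conversion of A. Extent ξ = 1.88X.
Mole table: n_A = 1.88 − 1.88X; n_E = 5.2 − 3.76X; n_D = 1.88X.
Summing: n_T = 7.08 − 3.76X.
K_p = p_D / (p_A p_E^2) with p_i = (n_i/n_T)·P.
At X = 0.476: the mole-fraction product g(X) = Π y_i^ν_i = 2.186. Since K_p = g(X)·P^{-2}, P = (g/K_p)^(1/2) = (2.186/0.0393)^(1/2) = 7.46 atm.

P = 7.46 atm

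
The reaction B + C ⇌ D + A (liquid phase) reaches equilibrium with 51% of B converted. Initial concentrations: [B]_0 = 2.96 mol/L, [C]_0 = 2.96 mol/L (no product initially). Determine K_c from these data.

K_c = 1.08

Let X = conversion of B.
Concentrations: [B] = 2.96 − 2.96X; [C] = 2.96 − 2.96X; [D] = 2.96X; [A] = 2.96X.
At X = 0.51: [B] = 1.45, [C] = 1.45, [D] = 1.51, [A] = 1.51.
K_c = [D] [A] / ([B] [C]) = 1.08.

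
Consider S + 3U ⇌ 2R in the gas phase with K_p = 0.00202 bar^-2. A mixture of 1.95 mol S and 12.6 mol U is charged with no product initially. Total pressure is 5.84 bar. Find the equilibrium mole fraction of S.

Let X = conversion of S (basis 1.95 mol S); extent of reaction ξ = 1.95X.
Mole table: n_S = 1.95 − 1.95X; n_U = 12.6 − 5.85X; n_R = 3.9X.
n_T = Σnᵢ = 14.5 − 3.9X.
y_i = n_i/n_T, p_i = y_i·P. K_p = p_R^2 / (p_S p_U^3).
Equating to 0.00202 bar^-2 and solving on 0 < X < 1: X = 0.228.
Then n_S = 1.5, n_T = 13.7, so y_S = 0.110.

y_S = 0.110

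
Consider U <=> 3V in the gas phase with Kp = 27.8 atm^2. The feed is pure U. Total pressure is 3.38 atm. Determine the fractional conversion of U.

X = 0.563

Let X = conversion of U (basis 1 mol U); extent of reaction ξ = X.
Moles: n_U = 1 − X; n_V = 3X.
Summing: n_T = 1 + 2X.
y_i = n_i/n_T, p_i = y_i·P. Kp = p_V^3 / (p_U).
Setting this equal to 27.8 atm^2 and taking the physical root (0 < X < 1) gives X = 0.563.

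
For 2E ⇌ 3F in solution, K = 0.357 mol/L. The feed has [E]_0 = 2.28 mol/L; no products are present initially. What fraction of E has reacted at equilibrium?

X = 0.287

Let X = conversion of E; extent ξ = 2.28X/2 mol/L.
Concentrations: [E] = 2.28 − 2.28X; [F] = 3.42X.
K = [F]^3 / ([E]^2).
This equals 0.357 at X = 0.287 (the root in 0 < X < 1).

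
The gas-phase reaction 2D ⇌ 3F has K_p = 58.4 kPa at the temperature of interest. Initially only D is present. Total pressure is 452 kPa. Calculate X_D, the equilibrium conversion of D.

X = 0.282

Let X = conversion of D (basis 1 mol D); extent of reaction ξ = 0.5X.
Mole table: n_D = 1 − X; n_F = 1.5X.
n_T = Σnᵢ = 1 + 0.5X.
y_i = n_i/n_T, p_i = y_i·P. K_p = p_F^3 / (p_D^2).
Substituting and setting equal to 58.4 kPa gives a polynomial in X; the root in (0,1) is X = 0.282.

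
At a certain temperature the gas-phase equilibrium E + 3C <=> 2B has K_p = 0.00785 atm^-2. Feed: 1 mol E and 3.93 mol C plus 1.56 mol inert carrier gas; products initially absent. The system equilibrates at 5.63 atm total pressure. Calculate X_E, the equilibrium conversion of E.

Basis: 1 mol E initially; let X = conversion of E. Extent ξ = X.
Moles: n_E = 1 − X; n_C = 3.93 − 3X; n_B = 2X; n_I = 1.56 (inert).
Summing: n_T = 6.49 − 2X.
y_i = n_i/n_T, p_i = y_i·P. K_p = p_B^2 / (p_E p_C^3).
Equating to 0.00785 atm^-2 and solving on 0 < X < 1: X = 0.217.

X = 0.217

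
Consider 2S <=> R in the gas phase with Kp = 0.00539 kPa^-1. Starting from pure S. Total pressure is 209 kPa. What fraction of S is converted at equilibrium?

Basis: 1 mol S initially; let X = conversion of S. Extent ξ = 0.5X.
Species balance: n_S = 1 − X; n_R = 0.5X.
n_T = Σnᵢ = 1 − 0.5X.
y_i = n_i/n_T, p_i = y_i·P. Kp = p_R / (p_S^2).
Equating to 0.00539 kPa^-1 and solving on 0 < X < 1: X = 0.574.

X = 0.574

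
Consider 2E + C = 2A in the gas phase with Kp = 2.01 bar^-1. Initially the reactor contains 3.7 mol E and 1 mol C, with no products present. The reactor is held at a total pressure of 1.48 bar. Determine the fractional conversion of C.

Let X = conversion of C (basis 1 mol C); extent of reaction ξ = X.
Mole table: n_E = 3.7 − 2X; n_C = 1 − X; n_A = 2X.
Summing: n_T = 4.7 − X.
With p_i = (n_i/n_T)P, Kp = p_A^2 / (p_E^2 p_C).
Substituting and setting equal to 2.01 bar^-1 gives a polynomial in X; the root in (0,1) is X = 0.632.

X = 0.632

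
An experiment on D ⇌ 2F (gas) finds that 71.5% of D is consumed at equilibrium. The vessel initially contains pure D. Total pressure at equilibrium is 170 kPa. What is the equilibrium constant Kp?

Kp = 711 kPa

Take 1 mol D as basis and let X be its fractional conversion, so ξ = X.
Moles: n_D = 1 − X; n_F = 2X.
Summing: n_T = 1 + X.
At X = 0.715: n_D = 0.285, n_F = 1.43, n_T = 1.71.
p_i = (n_i/n_T)·P. Kp = p_F^2 / (p_D) = 711 kPa.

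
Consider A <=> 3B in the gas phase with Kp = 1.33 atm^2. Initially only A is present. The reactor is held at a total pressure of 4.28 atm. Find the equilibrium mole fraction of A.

y_A = 0.640

Basis: 1 mol A initially; let X = conversion of A. Extent ξ = X.
Mole table: n_A = 1 − X; n_B = 3X.
Summing: n_T = 1 + 2X.
With p_i = (n_i/n_T)P, Kp = p_B^3 / (p_A).
Setting this equal to 1.33 atm^2 and taking the physical root (0 < X < 1) gives X = 0.158.
Then n_A = 0.842, n_T = 1.32, so y_A = 0.640.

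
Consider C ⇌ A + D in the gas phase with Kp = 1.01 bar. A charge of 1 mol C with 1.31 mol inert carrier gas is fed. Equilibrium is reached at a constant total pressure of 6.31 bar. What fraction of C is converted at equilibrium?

Let X = conversion of C (basis 1 mol C); extent of reaction ξ = X.
Moles: n_C = 1 − X; n_A = X; n_D = X; n_I = 1.31 (inert).
Summing: n_T = 2.31 + X.
y_i = n_i/n_T, p_i = y_i·P. Kp = p_A p_D / (p_C).
This yields a degree-2 equation in X; solving on (0,1), X = 0.481.

X = 0.481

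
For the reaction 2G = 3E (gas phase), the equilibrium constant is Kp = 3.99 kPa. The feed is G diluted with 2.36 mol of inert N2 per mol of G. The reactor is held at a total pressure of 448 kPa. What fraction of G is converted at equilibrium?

X = 0.183

Let X = conversion of G (basis 1 mol G); extent of reaction ξ = 0.5X.
Species balance: n_G = 1 − X; n_E = 1.5X; n_I = 2.36 (inert).
Total moles n_T = 3.36 + 0.5X.
y_i = n_i/n_T, p_i = y_i·P. Kp = p_E^3 / (p_G^2).
Setting this equal to 3.99 kPa and taking the physical root (0 < X < 1) gives X = 0.183.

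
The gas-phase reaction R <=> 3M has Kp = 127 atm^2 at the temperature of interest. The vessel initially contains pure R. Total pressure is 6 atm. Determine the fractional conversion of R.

X = 0.628

Basis: 1 mol R initially; let X = conversion of R. Extent ξ = X.
At extent ξ: n_R = 1 − X; n_M = 3X.
n_T = Σnᵢ = 1 + 2X.
Mole fractions y_i = n_i/n_T; Kp = p_M^3 / (p_R) with p_i = y_i·P.
This yields a degree-3 equation in X; solving on (0,1), X = 0.628.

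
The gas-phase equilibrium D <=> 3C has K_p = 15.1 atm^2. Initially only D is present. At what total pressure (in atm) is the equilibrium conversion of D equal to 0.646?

P = 1.96 atm

Basis: 1 mol D initially; let X = conversion of D. Extent ξ = X.
Mole table: n_D = 1 − X; n_C = 3X.
Total moles n_T = 1 + 2X.
K_p = p_C^3 / (p_D) with p_i = (n_i/n_T)·P.
At X = 0.646: the mole-fraction product g(X) = Π y_i^ν_i = 3.914. Since K_p = g(X)·P^{2}, P = (K_p/g)^(1/2) = (15.1/3.914)^(1/2) = 1.96 atm.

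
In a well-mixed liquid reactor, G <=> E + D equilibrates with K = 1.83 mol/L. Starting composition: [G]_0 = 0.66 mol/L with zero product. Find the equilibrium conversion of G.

Let X = conversion of G; extent ξ = 0.66·X mol/L.
Concentrations: [G] = 0.66 − 0.66X; [E] = 0.66X; [D] = 0.66X.
K = [E] [D] / ([G]).
This equals 1.83 at X = 0.780 (the root in 0 < X < 1).

X = 0.780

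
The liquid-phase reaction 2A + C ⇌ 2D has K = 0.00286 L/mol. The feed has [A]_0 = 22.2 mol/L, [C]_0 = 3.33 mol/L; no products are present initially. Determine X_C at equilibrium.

X = 0.258

Let X = conversion of C; extent ξ = 3.33·X mol/L.
Concentrations: [A] = 22.2 − 6.66X; [C] = 3.33 − 3.33X; [D] = 6.66X.
K = [D]^2 / ([A]^2 [C]).
This equals 0.00286 at X = 0.258 (the root in 0 < X < 1).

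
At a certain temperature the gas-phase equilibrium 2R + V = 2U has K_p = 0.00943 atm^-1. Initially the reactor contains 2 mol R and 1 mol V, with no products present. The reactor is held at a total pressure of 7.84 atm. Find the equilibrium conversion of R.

X = 0.130

Take 2 mol R as basis and let X be its fractional conversion, so ξ = X.
Mole table: n_R = 2 − 2X; n_V = 1 − X; n_U = 2X.
Summing: n_T = 3 − X.
Mole fractions y_i = n_i/n_T; K_p = p_U^2 / (p_R^2 p_V) with p_i = y_i·P.
Setting this equal to 0.00943 atm^-1 and taking the physical root (0 < X < 1) gives X = 0.130.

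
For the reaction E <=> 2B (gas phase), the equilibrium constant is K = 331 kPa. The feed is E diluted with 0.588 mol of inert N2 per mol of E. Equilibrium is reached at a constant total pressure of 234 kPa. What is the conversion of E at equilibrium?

X = 0.572

Let X = conversion of E (basis 1 mol E); extent of reaction ξ = X.
At extent ξ: n_E = 1 − X; n_B = 2X; n_I = 0.588 (inert).
Summing: n_T = 1.59 + X.
Mole fractions y_i = n_i/n_T; K = p_B^2 / (p_E) with p_i = y_i·P.
Substituting and setting equal to 331 kPa gives a polynomial in X; the root in (0,1) is X = 0.572.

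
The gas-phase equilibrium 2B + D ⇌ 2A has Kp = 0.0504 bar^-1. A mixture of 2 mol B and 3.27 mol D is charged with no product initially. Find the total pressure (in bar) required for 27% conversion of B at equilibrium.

Let X = conversion of B (basis 2 mol B); extent of reaction ξ = X.
Moles: n_B = 2 − 2X; n_D = 3.27 − X; n_A = 2X.
n_T = Σnᵢ = 5.27 − X.
Kp = p_A^2 / (p_B^2 p_D) with p_i = (n_i/n_T)·P.
At X = 0.27: the mole-fraction product g(X) = Π y_i^ν_i = 0.228. Since Kp = g(X)·P^{-1}, P = (g/Kp)^(1/1) = (0.228/0.0504)^(1/1) = 4.52 bar.

P = 4.52 bar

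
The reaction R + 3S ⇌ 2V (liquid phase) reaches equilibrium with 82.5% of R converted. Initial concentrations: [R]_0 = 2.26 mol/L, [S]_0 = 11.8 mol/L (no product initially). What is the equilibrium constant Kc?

Kc = 0.147 (mol/L)^-2

Let X = conversion of R.
Concentrations: [R] = 2.26 − 2.26X; [S] = 11.8 − 6.78X; [V] = 4.52X.
At X = 0.825: [R] = 0.395, [S] = 6.21, [V] = 3.73.
Kc = [V]^2 / ([R] [S]^3) = 0.147 (mol/L)^-2.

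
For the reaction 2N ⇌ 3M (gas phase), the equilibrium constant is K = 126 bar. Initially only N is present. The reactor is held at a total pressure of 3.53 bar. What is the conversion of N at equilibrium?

X = 0.811

Basis: 1 mol N initially; let X = conversion of N. Extent ξ = 0.5X.
Mole table: n_N = 1 − X; n_M = 1.5X.
Summing: n_T = 1 + 0.5X.
With p_i = (n_i/n_T)P, K = p_M^3 / (p_N^2).
Substituting and setting equal to 126 bar gives a polynomial in X; the root in (0,1) is X = 0.811.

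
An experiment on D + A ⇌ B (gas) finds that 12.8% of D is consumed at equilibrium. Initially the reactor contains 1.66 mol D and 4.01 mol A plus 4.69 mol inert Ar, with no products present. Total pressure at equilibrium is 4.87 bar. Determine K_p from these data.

K_p = 0.0805 bar^-1

Basis: 1.66 mol D initially; let X = conversion of D. Extent ξ = 1.66X.
Mole table: n_D = 1.66 − 1.66X; n_A = 4.01 − 1.66X; n_B = 1.66X; n_I = 4.69 (inert).
n_T = Σnᵢ = 10.4 − 1.66X.
At X = 0.128: n_D = 1.45, n_A = 3.8, n_B = 0.212, n_T = 10.1.
p_i = (n_i/n_T)·P. K_p = p_B / (p_D p_A) = 0.0805 bar^-1.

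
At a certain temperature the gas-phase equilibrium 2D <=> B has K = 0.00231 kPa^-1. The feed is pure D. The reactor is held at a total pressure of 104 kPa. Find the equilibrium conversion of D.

Basis: 1 mol D initially; let X = conversion of D. Extent ξ = 0.5X.
Mole table: n_D = 1 − X; n_B = 0.5X.
Summing: n_T = 1 − 0.5X.
With p_i = (n_i/n_T)P, K = p_B / (p_D^2).
Equating to 0.00231 kPa^-1 and solving on 0 < X < 1: X = 0.286.

X = 0.286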